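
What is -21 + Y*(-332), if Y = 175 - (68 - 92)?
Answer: -66089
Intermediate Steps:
Y = 199 (Y = 175 - 1*(-24) = 175 + 24 = 199)
-21 + Y*(-332) = -21 + 199*(-332) = -21 - 66068 = -66089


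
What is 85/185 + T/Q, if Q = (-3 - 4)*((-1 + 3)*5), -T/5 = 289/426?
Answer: 112081/220668 ≈ 0.50792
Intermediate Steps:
T = -1445/426 ≈ -3.3920
Q = -70 (Q = -14*5 = -7*10 = -70)
85/185 + T/Q = 85/185 - 1445/426/(-70) = 85*(1/185) - 1445/426*(-1/70) = 17/37 + 289/5964 = 112081/220668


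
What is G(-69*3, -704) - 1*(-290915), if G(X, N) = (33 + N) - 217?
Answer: 290027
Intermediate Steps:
G(X, N) = -184 + N
G(-69*3, -704) - 1*(-290915) = (-184 - 704) - 1*(-290915) = -888 + 290915 = 290027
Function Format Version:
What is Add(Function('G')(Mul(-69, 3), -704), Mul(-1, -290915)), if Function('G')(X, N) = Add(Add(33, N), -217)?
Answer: 290027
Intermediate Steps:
Function('G')(X, N) = Add(-184, N)
Add(Function('G')(Mul(-69, 3), -704), Mul(-1, -290915)) = Add(Add(-184, -704), Mul(-1, -290915)) = Add(-888, 290915) = 290027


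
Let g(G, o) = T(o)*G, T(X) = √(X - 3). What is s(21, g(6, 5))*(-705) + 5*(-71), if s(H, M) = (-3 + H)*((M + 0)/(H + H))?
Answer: -355 - 12690*√2/7 ≈ -2918.8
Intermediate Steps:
T(X) = √(-3 + X)
g(G, o) = G*√(-3 + o) (g(G, o) = √(-3 + o)*G = G*√(-3 + o))
s(H, M) = M*(-3 + H)/(2*H) (s(H, M) = (-3 + H)*(M/((2*H))) = (-3 + H)*(M*(1/(2*H))) = (-3 + H)*(M/(2*H)) = M*(-3 + H)/(2*H))
s(21, g(6, 5))*(-705) + 5*(-71) = ((½)*(6*√(-3 + 5))*(-3 + 21)/21)*(-705) + 5*(-71) = ((½)*(6*√2)*(1/21)*18)*(-705) - 355 = (18*√2/7)*(-705) - 355 = -12690*√2/7 - 355 = -355 - 12690*√2/7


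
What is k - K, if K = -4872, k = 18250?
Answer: 23122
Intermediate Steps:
k - K = 18250 - 1*(-4872) = 18250 + 4872 = 23122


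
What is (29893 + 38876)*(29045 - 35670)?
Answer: -455594625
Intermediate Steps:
(29893 + 38876)*(29045 - 35670) = 68769*(-6625) = -455594625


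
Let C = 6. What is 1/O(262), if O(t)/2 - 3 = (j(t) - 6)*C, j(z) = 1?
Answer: -1/54 ≈ -0.018519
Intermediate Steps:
O(t) = -54 (O(t) = 6 + 2*((1 - 6)*6) = 6 + 2*(-5*6) = 6 + 2*(-30) = 6 - 60 = -54)
1/O(262) = 1/(-54) = -1/54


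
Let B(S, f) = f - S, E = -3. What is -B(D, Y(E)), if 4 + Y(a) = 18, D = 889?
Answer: 875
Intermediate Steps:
Y(a) = 14 (Y(a) = -4 + 18 = 14)
-B(D, Y(E)) = -(14 - 1*889) = -(14 - 889) = -1*(-875) = 875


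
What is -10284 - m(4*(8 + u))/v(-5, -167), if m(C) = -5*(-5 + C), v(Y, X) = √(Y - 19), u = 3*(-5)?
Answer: -10284 + 55*I*√6/4 ≈ -10284.0 + 33.68*I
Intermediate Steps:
u = -15
v(Y, X) = √(-19 + Y)
m(C) = 25 - 5*C
-10284 - m(4*(8 + u))/v(-5, -167) = -10284 - (25 - 20*(8 - 15))/(√(-19 - 5)) = -10284 - (25 - 20*(-7))/(√(-24)) = -10284 - (25 - 5*(-28))/(2*I*√6) = -10284 - (25 + 140)*(-I*√6/12) = -10284 - 165*(-I*√6/12) = -10284 - (-55)*I*√6/4 = -10284 + 55*I*√6/4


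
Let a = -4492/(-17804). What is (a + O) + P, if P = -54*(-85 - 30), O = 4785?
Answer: 48939868/4451 ≈ 10995.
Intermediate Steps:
P = 6210 (P = -54*(-115) = 6210)
a = 1123/4451 (a = -4492*(-1/17804) = 1123/4451 ≈ 0.25230)
(a + O) + P = (1123/4451 + 4785) + 6210 = 21299158/4451 + 6210 = 48939868/4451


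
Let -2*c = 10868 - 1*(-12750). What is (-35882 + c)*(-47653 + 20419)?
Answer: 1298816694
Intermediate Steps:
c = -11809 (c = -(10868 - 1*(-12750))/2 = -(10868 + 12750)/2 = -½*23618 = -11809)
(-35882 + c)*(-47653 + 20419) = (-35882 - 11809)*(-47653 + 20419) = -47691*(-27234) = 1298816694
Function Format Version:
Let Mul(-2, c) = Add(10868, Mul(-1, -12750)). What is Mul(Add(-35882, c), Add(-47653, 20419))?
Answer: 1298816694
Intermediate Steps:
c = -11809 (c = Mul(Rational(-1, 2), Add(10868, Mul(-1, -12750))) = Mul(Rational(-1, 2), Add(10868, 12750)) = Mul(Rational(-1, 2), 23618) = -11809)
Mul(Add(-35882, c), Add(-47653, 20419)) = Mul(Add(-35882, -11809), Add(-47653, 20419)) = Mul(-47691, -27234) = 1298816694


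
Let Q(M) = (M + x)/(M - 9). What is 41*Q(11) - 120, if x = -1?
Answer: 85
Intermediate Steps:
Q(M) = (-1 + M)/(-9 + M) (Q(M) = (M - 1)/(M - 9) = (-1 + M)/(-9 + M))
41*Q(11) - 120 = 41*((-1 + 11)/(-9 + 11)) - 120 = 41*(10/2) - 120 = 41*((½)*10) - 120 = 41*5 - 120 = 205 - 120 = 85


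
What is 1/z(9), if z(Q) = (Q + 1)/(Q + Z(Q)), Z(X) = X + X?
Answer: 27/10 ≈ 2.7000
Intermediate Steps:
Z(X) = 2*X
z(Q) = (1 + Q)/(3*Q) (z(Q) = (Q + 1)/(Q + 2*Q) = (1 + Q)/((3*Q)) = (1 + Q)*(1/(3*Q)) = (1 + Q)/(3*Q))
1/z(9) = 1/((⅓)*(1 + 9)/9) = 1/((⅓)*(⅑)*10) = 1/(10/27) = 27/10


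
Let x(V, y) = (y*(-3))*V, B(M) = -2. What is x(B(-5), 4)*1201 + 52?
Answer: 28876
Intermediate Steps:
x(V, y) = -3*V*y (x(V, y) = (-3*y)*V = -3*V*y)
x(B(-5), 4)*1201 + 52 = -3*(-2)*4*1201 + 52 = 24*1201 + 52 = 28824 + 52 = 28876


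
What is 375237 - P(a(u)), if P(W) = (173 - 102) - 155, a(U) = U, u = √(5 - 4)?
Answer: 375321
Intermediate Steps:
u = 1 (u = √1 = 1)
P(W) = -84 (P(W) = 71 - 155 = -84)
375237 - P(a(u)) = 375237 - 1*(-84) = 375237 + 84 = 375321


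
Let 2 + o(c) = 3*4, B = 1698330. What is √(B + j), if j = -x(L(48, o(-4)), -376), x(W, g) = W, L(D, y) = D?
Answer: 3*√188698 ≈ 1303.2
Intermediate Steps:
o(c) = 10 (o(c) = -2 + 3*4 = -2 + 12 = 10)
j = -48 (j = -1*48 = -48)
√(B + j) = √(1698330 - 48) = √1698282 = 3*√188698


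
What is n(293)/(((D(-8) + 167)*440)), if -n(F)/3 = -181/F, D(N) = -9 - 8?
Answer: 181/6446000 ≈ 2.8079e-5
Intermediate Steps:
D(N) = -17
n(F) = 543/F (n(F) = -(-543)/F = 543/F)
n(293)/(((D(-8) + 167)*440)) = (543/293)/(((-17 + 167)*440)) = (543*(1/293))/((150*440)) = (543/293)/66000 = (543/293)*(1/66000) = 181/6446000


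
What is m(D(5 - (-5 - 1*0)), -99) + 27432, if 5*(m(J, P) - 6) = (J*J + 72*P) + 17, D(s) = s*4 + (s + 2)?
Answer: 132783/5 ≈ 26557.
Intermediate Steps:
D(s) = 2 + 5*s (D(s) = 4*s + (2 + s) = 2 + 5*s)
m(J, P) = 47/5 + J²/5 + 72*P/5 (m(J, P) = 6 + ((J*J + 72*P) + 17)/5 = 6 + ((J² + 72*P) + 17)/5 = 6 + (17 + J² + 72*P)/5 = 6 + (17/5 + J²/5 + 72*P/5) = 47/5 + J²/5 + 72*P/5)
m(D(5 - (-5 - 1*0)), -99) + 27432 = (47/5 + (2 + 5*(5 - (-5 - 1*0)))²/5 + (72/5)*(-99)) + 27432 = (47/5 + (2 + 5*(5 - (-5 + 0)))²/5 - 7128/5) + 27432 = (47/5 + (2 + 5*(5 - 1*(-5)))²/5 - 7128/5) + 27432 = (47/5 + (2 + 5*(5 + 5))²/5 - 7128/5) + 27432 = (47/5 + (2 + 5*10)²/5 - 7128/5) + 27432 = (47/5 + (2 + 50)²/5 - 7128/5) + 27432 = (47/5 + (⅕)*52² - 7128/5) + 27432 = (47/5 + (⅕)*2704 - 7128/5) + 27432 = (47/5 + 2704/5 - 7128/5) + 27432 = -4377/5 + 27432 = 132783/5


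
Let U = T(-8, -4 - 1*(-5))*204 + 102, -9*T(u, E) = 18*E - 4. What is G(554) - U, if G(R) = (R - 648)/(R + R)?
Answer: 357743/1662 ≈ 215.25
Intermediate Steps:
T(u, E) = 4/9 - 2*E (T(u, E) = -(18*E - 4)/9 = -(-4 + 18*E)/9 = 4/9 - 2*E)
G(R) = (-648 + R)/(2*R) (G(R) = (-648 + R)/((2*R)) = (-648 + R)*(1/(2*R)) = (-648 + R)/(2*R))
U = -646/3 (U = (4/9 - 2*(-4 - 1*(-5)))*204 + 102 = (4/9 - 2*(-4 + 5))*204 + 102 = (4/9 - 2*1)*204 + 102 = (4/9 - 2)*204 + 102 = -14/9*204 + 102 = -952/3 + 102 = -646/3 ≈ -215.33)
G(554) - U = (½)*(-648 + 554)/554 - 1*(-646/3) = (½)*(1/554)*(-94) + 646/3 = -47/554 + 646/3 = 357743/1662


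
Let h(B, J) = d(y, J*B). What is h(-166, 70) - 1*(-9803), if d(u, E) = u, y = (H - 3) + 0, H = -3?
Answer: 9797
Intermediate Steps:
y = -6 (y = (-3 - 3) + 0 = -6 + 0 = -6)
h(B, J) = -6
h(-166, 70) - 1*(-9803) = -6 - 1*(-9803) = -6 + 9803 = 9797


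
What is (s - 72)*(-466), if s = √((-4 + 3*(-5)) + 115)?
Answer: 33552 - 1864*√6 ≈ 28986.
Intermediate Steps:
s = 4*√6 (s = √((-4 - 15) + 115) = √(-19 + 115) = √96 = 4*√6 ≈ 9.7980)
(s - 72)*(-466) = (4*√6 - 72)*(-466) = (-72 + 4*√6)*(-466) = 33552 - 1864*√6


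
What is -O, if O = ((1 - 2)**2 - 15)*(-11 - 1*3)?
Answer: -196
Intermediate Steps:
O = 196 (O = ((-1)**2 - 15)*(-11 - 3) = (1 - 15)*(-14) = -14*(-14) = 196)
-O = -1*196 = -196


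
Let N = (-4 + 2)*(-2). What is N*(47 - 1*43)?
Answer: 16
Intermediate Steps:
N = 4 (N = -2*(-2) = 4)
N*(47 - 1*43) = 4*(47 - 1*43) = 4*(47 - 43) = 4*4 = 16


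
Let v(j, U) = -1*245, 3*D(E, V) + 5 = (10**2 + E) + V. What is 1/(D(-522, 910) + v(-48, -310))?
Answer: -1/84 ≈ -0.011905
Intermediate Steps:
D(E, V) = 95/3 + E/3 + V/3 (D(E, V) = -5/3 + ((10**2 + E) + V)/3 = -5/3 + ((100 + E) + V)/3 = -5/3 + (100 + E + V)/3 = -5/3 + (100/3 + E/3 + V/3) = 95/3 + E/3 + V/3)
v(j, U) = -245
1/(D(-522, 910) + v(-48, -310)) = 1/((95/3 + (1/3)*(-522) + (1/3)*910) - 245) = 1/((95/3 - 174 + 910/3) - 245) = 1/(161 - 245) = 1/(-84) = -1/84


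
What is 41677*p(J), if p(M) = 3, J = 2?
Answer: 125031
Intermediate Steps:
41677*p(J) = 41677*3 = 125031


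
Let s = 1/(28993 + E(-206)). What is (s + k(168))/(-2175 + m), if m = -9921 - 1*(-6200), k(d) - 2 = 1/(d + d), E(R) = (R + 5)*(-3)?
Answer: -711373/2093976192 ≈ -0.00033972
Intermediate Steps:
E(R) = -15 - 3*R (E(R) = (5 + R)*(-3) = -15 - 3*R)
k(d) = 2 + 1/(2*d) (k(d) = 2 + 1/(d + d) = 2 + 1/(2*d))
m = -3721 (m = -9921 + 6200 = -3721)
s = 1/29596 (s = 1/(28993 + (-15 - 3*(-206))) = 1/(28993 + (-15 + 618)) = 1/(28993 + 603) = 1/29596 ≈ 3.3788e-5)
(s + k(168))/(-2175 + m) = (1/29596 + (2 + (½)/168))/(-2175 - 3721) = (1/29596 + (2 + (½)*(1/168)))/(-5896) = (1/29596 + (2 + 1/336))*(-1/5896) = (1/29596 + 673/336)*(-1/5896) = (711373/355152)*(-1/5896) = -711373/2093976192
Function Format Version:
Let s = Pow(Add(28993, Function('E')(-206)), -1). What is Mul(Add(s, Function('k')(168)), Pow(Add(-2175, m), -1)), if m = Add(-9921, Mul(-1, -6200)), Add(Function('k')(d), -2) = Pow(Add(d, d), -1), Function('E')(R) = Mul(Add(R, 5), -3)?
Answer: Rational(-711373, 2093976192) ≈ -0.00033972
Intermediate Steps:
Function('E')(R) = Add(-15, Mul(-3, R)) (Function('E')(R) = Mul(Add(5, R), -3) = Add(-15, Mul(-3, R)))
Function('k')(d) = Add(2, Mul(Rational(1, 2), Pow(d, -1))) (Function('k')(d) = Add(2, Pow(Add(d, d), -1)) = Add(2, Pow(Mul(2, d), -1)) = Add(2, Mul(Rational(1, 2), Pow(d, -1))))
m = -3721 (m = Add(-9921, 6200) = -3721)
s = Rational(1, 29596) (s = Pow(Add(28993, Add(-15, Mul(-3, -206))), -1) = Pow(Add(28993, Add(-15, 618)), -1) = Pow(Add(28993, 603), -1) = Pow(29596, -1) = Rational(1, 29596) ≈ 3.3788e-5)
Mul(Add(s, Function('k')(168)), Pow(Add(-2175, m), -1)) = Mul(Add(Rational(1, 29596), Add(2, Mul(Rational(1, 2), Pow(168, -1)))), Pow(Add(-2175, -3721), -1)) = Mul(Add(Rational(1, 29596), Add(2, Mul(Rational(1, 2), Rational(1, 168)))), Pow(-5896, -1)) = Mul(Add(Rational(1, 29596), Add(2, Rational(1, 336))), Rational(-1, 5896)) = Mul(Add(Rational(1, 29596), Rational(673, 336)), Rational(-1, 5896)) = Mul(Rational(711373, 355152), Rational(-1, 5896)) = Rational(-711373, 2093976192)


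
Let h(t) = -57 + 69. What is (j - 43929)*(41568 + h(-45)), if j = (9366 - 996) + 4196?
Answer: -1304073540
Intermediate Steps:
h(t) = 12
j = 12566 (j = 8370 + 4196 = 12566)
(j - 43929)*(41568 + h(-45)) = (12566 - 43929)*(41568 + 12) = -31363*41580 = -1304073540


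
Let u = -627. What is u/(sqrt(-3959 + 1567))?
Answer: 627*I*sqrt(598)/1196 ≈ 12.82*I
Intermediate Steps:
u/(sqrt(-3959 + 1567)) = -627/sqrt(-3959 + 1567) = -627*(-I*sqrt(598)/1196) = -(-627)*I*sqrt(598)/1196 = 627*I*sqrt(598)/1196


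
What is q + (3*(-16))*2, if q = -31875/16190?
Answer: -317223/3238 ≈ -97.969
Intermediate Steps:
q = -6375/3238 (q = -31875*1/16190 = -6375/3238 ≈ -1.9688)
q + (3*(-16))*2 = -6375/3238 + (3*(-16))*2 = -6375/3238 - 48*2 = -6375/3238 - 96 = -317223/3238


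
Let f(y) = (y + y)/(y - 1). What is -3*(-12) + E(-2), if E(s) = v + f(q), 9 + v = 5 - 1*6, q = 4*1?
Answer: 86/3 ≈ 28.667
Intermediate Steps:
q = 4
f(y) = 2*y/(-1 + y) (f(y) = (2*y)/(-1 + y) = 2*y/(-1 + y))
v = -10 (v = -9 + (5 - 1*6) = -9 + (5 - 6) = -9 - 1 = -10)
E(s) = -22/3 (E(s) = -10 + 2*4/(-1 + 4) = -10 + 2*4/3 = -10 + 2*4*(⅓) = -10 + 8/3 = -22/3)
-3*(-12) + E(-2) = -3*(-12) - 22/3 = 36 - 22/3 = 86/3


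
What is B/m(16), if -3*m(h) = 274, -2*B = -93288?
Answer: -69966/137 ≈ -510.70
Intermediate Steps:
B = 46644 (B = -½*(-93288) = 46644)
m(h) = -274/3 (m(h) = -⅓*274 = -274/3)
B/m(16) = 46644/(-274/3) = 46644*(-3/274) = -69966/137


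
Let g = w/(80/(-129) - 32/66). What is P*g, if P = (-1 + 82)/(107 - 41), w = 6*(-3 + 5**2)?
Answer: -114939/784 ≈ -146.61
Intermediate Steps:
w = 132 (w = 6*(-3 + 25) = 6*22 = 132)
g = -46827/392 (g = 132/(80/(-129) - 32/66) = 132/(80*(-1/129) - 32*1/66) = 132/(-80/129 - 16/33) = 132/(-1568/1419) = 132*(-1419/1568) = -46827/392 ≈ -119.46)
P = 27/22 (P = 81/66 = 81*(1/66) = 27/22 ≈ 1.2273)
P*g = (27/22)*(-46827/392) = -114939/784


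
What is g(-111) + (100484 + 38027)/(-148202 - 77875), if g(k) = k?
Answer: -25233058/226077 ≈ -111.61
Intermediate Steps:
g(-111) + (100484 + 38027)/(-148202 - 77875) = -111 + (100484 + 38027)/(-148202 - 77875) = -111 + 138511/(-226077) = -111 + 138511*(-1/226077) = -111 - 138511/226077 = -25233058/226077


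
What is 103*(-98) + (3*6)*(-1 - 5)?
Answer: -10202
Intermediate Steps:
103*(-98) + (3*6)*(-1 - 5) = -10094 + 18*(-6) = -10094 - 108 = -10202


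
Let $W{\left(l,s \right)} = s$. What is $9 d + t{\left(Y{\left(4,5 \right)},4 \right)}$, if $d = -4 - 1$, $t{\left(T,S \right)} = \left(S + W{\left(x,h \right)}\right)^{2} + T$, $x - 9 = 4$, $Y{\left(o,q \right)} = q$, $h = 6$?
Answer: $60$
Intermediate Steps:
$x = 13$ ($x = 9 + 4 = 13$)
$t{\left(T,S \right)} = T + \left(6 + S\right)^{2}$ ($t{\left(T,S \right)} = \left(S + 6\right)^{2} + T = \left(6 + S\right)^{2} + T = T + \left(6 + S\right)^{2}$)
$d = -5$ ($d = -4 - 1 = -5$)
$9 d + t{\left(Y{\left(4,5 \right)},4 \right)} = 9 \left(-5\right) + \left(5 + \left(6 + 4\right)^{2}\right) = -45 + \left(5 + 10^{2}\right) = -45 + \left(5 + 100\right) = -45 + 105 = 60$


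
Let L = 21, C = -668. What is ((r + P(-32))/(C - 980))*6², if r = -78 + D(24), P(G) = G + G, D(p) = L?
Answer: 1089/412 ≈ 2.6432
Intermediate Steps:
D(p) = 21
P(G) = 2*G
r = -57 (r = -78 + 21 = -57)
((r + P(-32))/(C - 980))*6² = ((-57 + 2*(-32))/(-668 - 980))*6² = ((-57 - 64)/(-1648))*36 = -121*(-1/1648)*36 = (121/1648)*36 = 1089/412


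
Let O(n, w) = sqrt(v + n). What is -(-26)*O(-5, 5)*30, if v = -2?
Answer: 780*I*sqrt(7) ≈ 2063.7*I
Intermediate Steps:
O(n, w) = sqrt(-2 + n)
-(-26)*O(-5, 5)*30 = -(-26)*sqrt(-2 - 5)*30 = -(-26)*sqrt(-7)*30 = -(-26)*I*sqrt(7)*30 = (26*I*sqrt(7))*30 = 780*I*sqrt(7)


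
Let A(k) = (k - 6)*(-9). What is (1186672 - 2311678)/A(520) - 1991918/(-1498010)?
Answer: 141207070894/577482855 ≈ 244.52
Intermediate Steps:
A(k) = 54 - 9*k (A(k) = (-6 + k)*(-9) = 54 - 9*k)
(1186672 - 2311678)/A(520) - 1991918/(-1498010) = (1186672 - 2311678)/(54 - 9*520) - 1991918/(-1498010) = -1125006/(54 - 4680) - 1991918*(-1/1498010) = -1125006/(-4626) + 995959/749005 = -1125006*(-1/4626) + 995959/749005 = 187501/771 + 995959/749005 = 141207070894/577482855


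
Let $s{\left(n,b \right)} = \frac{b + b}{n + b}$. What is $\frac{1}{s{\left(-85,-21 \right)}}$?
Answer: $\frac{53}{21} \approx 2.5238$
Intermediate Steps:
$s{\left(n,b \right)} = \frac{2 b}{b + n}$
$\frac{1}{s{\left(-85,-21 \right)}} = \frac{1}{2 \left(-21\right) \frac{1}{-21 - 85}} = \frac{1}{2 \left(-21\right) \frac{1}{-106}} = \frac{1}{2 \left(-21\right) \left(- \frac{1}{106}\right)} = \frac{1}{\frac{21}{53}} = \frac{53}{21}$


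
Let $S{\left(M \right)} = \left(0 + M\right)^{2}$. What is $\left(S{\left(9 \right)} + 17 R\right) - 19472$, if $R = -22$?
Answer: $-19765$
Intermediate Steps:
$S{\left(M \right)} = M^{2}$
$\left(S{\left(9 \right)} + 17 R\right) - 19472 = \left(9^{2} + 17 \left(-22\right)\right) - 19472 = \left(81 - 374\right) - 19472 = -293 - 19472 = -19765$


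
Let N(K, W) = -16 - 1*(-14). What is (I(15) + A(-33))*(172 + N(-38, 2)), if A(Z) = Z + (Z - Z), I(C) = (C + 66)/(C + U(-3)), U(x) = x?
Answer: -8925/2 ≈ -4462.5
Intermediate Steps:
N(K, W) = -2 (N(K, W) = -16 + 14 = -2)
I(C) = (66 + C)/(-3 + C) (I(C) = (C + 66)/(C - 3) = (66 + C)/(-3 + C))
A(Z) = Z (A(Z) = Z + 0 = Z)
(I(15) + A(-33))*(172 + N(-38, 2)) = ((66 + 15)/(-3 + 15) - 33)*(172 - 2) = (81/12 - 33)*170 = ((1/12)*81 - 33)*170 = (27/4 - 33)*170 = -105/4*170 = -8925/2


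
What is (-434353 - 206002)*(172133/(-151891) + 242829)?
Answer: -23618448799304630/151891 ≈ -1.5550e+11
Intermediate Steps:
(-434353 - 206002)*(172133/(-151891) + 242829) = -640355*(172133*(-1/151891) + 242829) = -640355*(-172133/151891 + 242829) = -640355*36883367506/151891 = -23618448799304630/151891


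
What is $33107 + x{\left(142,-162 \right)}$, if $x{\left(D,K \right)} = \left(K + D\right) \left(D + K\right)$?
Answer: $33507$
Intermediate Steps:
$x{\left(D,K \right)} = \left(D + K\right)^{2}$ ($x{\left(D,K \right)} = \left(D + K\right) \left(D + K\right) = \left(D + K\right)^{2}$)
$33107 + x{\left(142,-162 \right)} = 33107 + \left(142 - 162\right)^{2} = 33107 + \left(-20\right)^{2} = 33107 + 400 = 33507$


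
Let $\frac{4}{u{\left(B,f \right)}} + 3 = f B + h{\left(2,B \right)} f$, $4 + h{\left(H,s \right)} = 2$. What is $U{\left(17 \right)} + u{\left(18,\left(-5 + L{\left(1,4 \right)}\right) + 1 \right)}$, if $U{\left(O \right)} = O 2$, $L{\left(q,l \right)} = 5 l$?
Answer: $\frac{8606}{253} \approx 34.016$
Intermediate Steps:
$h{\left(H,s \right)} = -2$ ($h{\left(H,s \right)} = -4 + 2 = -2$)
$U{\left(O \right)} = 2 O$
$u{\left(B,f \right)} = \frac{4}{-3 - 2 f + B f}$ ($u{\left(B,f \right)} = \frac{4}{-3 + \left(f B - 2 f\right)} = \frac{4}{-3 + \left(B f - 2 f\right)} = \frac{4}{-3 + \left(- 2 f + B f\right)} = \frac{4}{-3 - 2 f + B f}$)
$U{\left(17 \right)} + u{\left(18,\left(-5 + L{\left(1,4 \right)}\right) + 1 \right)} = 2 \cdot 17 + \frac{4}{-3 - 2 \left(\left(-5 + 5 \cdot 4\right) + 1\right) + 18 \left(\left(-5 + 5 \cdot 4\right) + 1\right)} = 34 + \frac{4}{-3 - 2 \left(\left(-5 + 20\right) + 1\right) + 18 \left(\left(-5 + 20\right) + 1\right)} = 34 + \frac{4}{-3 - 2 \left(15 + 1\right) + 18 \left(15 + 1\right)} = 34 + \frac{4}{-3 - 32 + 18 \cdot 16} = 34 + \frac{4}{-3 - 32 + 288} = 34 + \frac{4}{253} = \frac{8606}{253}$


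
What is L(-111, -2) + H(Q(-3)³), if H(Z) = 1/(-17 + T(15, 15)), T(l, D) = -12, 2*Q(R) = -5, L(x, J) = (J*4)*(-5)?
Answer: 1159/29 ≈ 39.966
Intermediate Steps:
L(x, J) = -20*J (L(x, J) = (4*J)*(-5) = -20*J)
Q(R) = -5/2 (Q(R) = (½)*(-5) = -5/2)
H(Z) = -1/29 (H(Z) = 1/(-17 - 12) = 1/(-29) = -1/29)
L(-111, -2) + H(Q(-3)³) = -20*(-2) - 1/29 = 40 - 1/29 = 1159/29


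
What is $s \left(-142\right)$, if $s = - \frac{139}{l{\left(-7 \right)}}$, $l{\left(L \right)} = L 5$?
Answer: $- \frac{19738}{35} \approx -563.94$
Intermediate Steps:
$l{\left(L \right)} = 5 L$
$s = \frac{139}{35}$ ($s = - \frac{139}{5 \left(-7\right)} = - \frac{139}{-35} = \left(-139\right) \left(- \frac{1}{35}\right) = \frac{139}{35} \approx 3.9714$)
$s \left(-142\right) = \frac{139}{35} \left(-142\right) = - \frac{19738}{35}$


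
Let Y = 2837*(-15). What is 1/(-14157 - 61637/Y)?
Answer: -42555/602389498 ≈ -7.0644e-5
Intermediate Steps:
Y = -42555
1/(-14157 - 61637/Y) = 1/(-14157 - 61637/(-42555)) = 1/(-14157 - 61637*(-1/42555)) = 1/(-14157 + 61637/42555) = 1/(-602389498/42555) = -42555/602389498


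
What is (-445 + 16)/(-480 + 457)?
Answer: 429/23 ≈ 18.652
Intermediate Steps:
(-445 + 16)/(-480 + 457) = -429/(-23) = -429*(-1/23) = 429/23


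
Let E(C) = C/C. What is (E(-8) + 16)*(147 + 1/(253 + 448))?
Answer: 1751816/701 ≈ 2499.0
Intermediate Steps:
E(C) = 1
(E(-8) + 16)*(147 + 1/(253 + 448)) = (1 + 16)*(147 + 1/(253 + 448)) = 17*(147 + 1/701) = 17*(103048/701) = 1751816/701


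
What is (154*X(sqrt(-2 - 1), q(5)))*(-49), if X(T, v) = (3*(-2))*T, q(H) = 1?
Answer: 45276*I*sqrt(3) ≈ 78420.0*I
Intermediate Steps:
X(T, v) = -6*T
(154*X(sqrt(-2 - 1), q(5)))*(-49) = (154*(-6*sqrt(-2 - 1)))*(-49) = (154*(-6*I*sqrt(3)))*(-49) = -924*I*sqrt(3)*(-49) = 45276*I*sqrt(3)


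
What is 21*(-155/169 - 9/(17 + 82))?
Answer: -39354/1859 ≈ -21.169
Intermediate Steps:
21*(-155/169 - 9/(17 + 82)) = 21*(-155*1/169 - 9/99) = 21*(-155/169 - 9*1/99) = 21*(-155/169 - 1/11) = 21*(-1874/1859) = -39354/1859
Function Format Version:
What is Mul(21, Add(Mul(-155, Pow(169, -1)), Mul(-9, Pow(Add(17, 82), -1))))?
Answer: Rational(-39354, 1859) ≈ -21.169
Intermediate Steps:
Mul(21, Add(Mul(-155, Pow(169, -1)), Mul(-9, Pow(Add(17, 82), -1)))) = Mul(21, Add(Mul(-155, Rational(1, 169)), Mul(-9, Pow(99, -1)))) = Mul(21, Add(Rational(-155, 169), Mul(-9, Rational(1, 99)))) = Mul(21, Add(Rational(-155, 169), Rational(-1, 11))) = Mul(21, Rational(-1874, 1859)) = Rational(-39354, 1859)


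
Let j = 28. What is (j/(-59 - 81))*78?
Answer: -78/5 ≈ -15.600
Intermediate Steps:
(j/(-59 - 81))*78 = (28/(-59 - 81))*78 = (28/(-140))*78 = -1/140*28*78 = -1/5*78 = -78/5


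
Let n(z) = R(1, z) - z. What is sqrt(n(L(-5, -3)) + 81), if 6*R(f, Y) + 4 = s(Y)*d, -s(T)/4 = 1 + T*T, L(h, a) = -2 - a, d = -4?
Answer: sqrt(762)/3 ≈ 9.2014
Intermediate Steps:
s(T) = -4 - 4*T**2 (s(T) = -4*(1 + T*T) = -4*(1 + T**2) = -4 - 4*T**2)
R(f, Y) = 2 + 8*Y**2/3 (R(f, Y) = -2/3 + ((-4 - 4*Y**2)*(-4))/6 = -2/3 + (16 + 16*Y**2)/6 = -2/3 + (8/3 + 8*Y**2/3) = 2 + 8*Y**2/3)
n(z) = 2 - z + 8*z**2/3 (n(z) = (2 + 8*z**2/3) - z = 2 - z + 8*z**2/3)
sqrt(n(L(-5, -3)) + 81) = sqrt((2 - (-2 - 1*(-3)) + 8*(-2 - 1*(-3))**2/3) + 81) = sqrt((2 - (-2 + 3) + 8*(-2 + 3)**2/3) + 81) = sqrt((2 - 1*1 + (8/3)*1**2) + 81) = sqrt((2 - 1 + (8/3)*1) + 81) = sqrt((2 - 1 + 8/3) + 81) = sqrt(11/3 + 81) = sqrt(254/3) = sqrt(762)/3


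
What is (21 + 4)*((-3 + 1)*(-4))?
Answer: 200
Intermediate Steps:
(21 + 4)*((-3 + 1)*(-4)) = 25*(-2*(-4)) = 25*8 = 200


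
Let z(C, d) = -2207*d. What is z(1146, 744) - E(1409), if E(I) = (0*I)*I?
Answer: -1642008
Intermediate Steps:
E(I) = 0 (E(I) = 0*I = 0)
z(1146, 744) - E(1409) = -2207*744 - 1*0 = -1642008 + 0 = -1642008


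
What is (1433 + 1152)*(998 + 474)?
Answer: 3805120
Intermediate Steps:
(1433 + 1152)*(998 + 474) = 2585*1472 = 3805120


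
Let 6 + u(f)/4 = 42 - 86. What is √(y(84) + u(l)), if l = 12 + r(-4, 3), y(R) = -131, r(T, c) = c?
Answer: I*√331 ≈ 18.193*I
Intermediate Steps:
l = 15 (l = 12 + 3 = 15)
u(f) = -200 (u(f) = -24 + 4*(42 - 86) = -24 + 4*(-44) = -24 - 176 = -200)
√(y(84) + u(l)) = √(-131 - 200) = √(-331) = I*√331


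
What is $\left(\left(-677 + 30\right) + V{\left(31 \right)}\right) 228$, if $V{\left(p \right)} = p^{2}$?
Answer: $71592$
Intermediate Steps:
$\left(\left(-677 + 30\right) + V{\left(31 \right)}\right) 228 = \left(\left(-677 + 30\right) + 31^{2}\right) 228 = \left(-647 + 961\right) 228 = 314 \cdot 228 = 71592$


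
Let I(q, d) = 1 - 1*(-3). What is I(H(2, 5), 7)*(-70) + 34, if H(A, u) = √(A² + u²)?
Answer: -246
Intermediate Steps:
I(q, d) = 4 (I(q, d) = 1 + 3 = 4)
I(H(2, 5), 7)*(-70) + 34 = 4*(-70) + 34 = -280 + 34 = -246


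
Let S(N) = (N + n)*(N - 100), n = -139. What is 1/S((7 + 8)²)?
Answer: 1/10750 ≈ 9.3023e-5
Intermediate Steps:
S(N) = (-139 + N)*(-100 + N) (S(N) = (N - 139)*(N - 100) = (-139 + N)*(-100 + N))
1/S((7 + 8)²) = 1/(13900 + ((7 + 8)²)² - 239*(7 + 8)²) = 1/(13900 + (15²)² - 239*15²) = 1/(13900 + 225² - 239*225) = 1/(13900 + 50625 - 53775) = 1/10750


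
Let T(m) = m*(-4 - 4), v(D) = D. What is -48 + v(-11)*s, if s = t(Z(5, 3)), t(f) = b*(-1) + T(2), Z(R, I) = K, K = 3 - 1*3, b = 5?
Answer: 183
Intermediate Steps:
T(m) = -8*m (T(m) = m*(-8) = -8*m)
K = 0 (K = 3 - 3 = 0)
Z(R, I) = 0
t(f) = -21 (t(f) = 5*(-1) - 8*2 = -5 - 16 = -21)
s = -21
-48 + v(-11)*s = -48 - 11*(-21) = -48 + 231 = 183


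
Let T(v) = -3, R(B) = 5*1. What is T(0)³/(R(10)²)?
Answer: -27/25 ≈ -1.0800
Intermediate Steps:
R(B) = 5
T(0)³/(R(10)²) = (-3)³/(5²) = -27/25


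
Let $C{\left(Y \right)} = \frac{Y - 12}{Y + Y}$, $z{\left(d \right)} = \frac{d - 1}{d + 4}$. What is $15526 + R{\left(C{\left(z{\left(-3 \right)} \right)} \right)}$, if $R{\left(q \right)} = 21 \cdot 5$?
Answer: $15631$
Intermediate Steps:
$z{\left(d \right)} = \frac{-1 + d}{4 + d}$
$C{\left(Y \right)} = \frac{-12 + Y}{2 Y}$
$R{\left(q \right)} = 105$
$15526 + R{\left(C{\left(z{\left(-3 \right)} \right)} \right)} = 15526 + 105 = 15631$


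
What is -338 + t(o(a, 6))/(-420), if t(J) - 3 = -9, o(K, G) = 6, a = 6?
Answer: -23659/70 ≈ -337.99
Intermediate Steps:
t(J) = -6 (t(J) = 3 - 9 = -6)
-338 + t(o(a, 6))/(-420) = -338 - 6/(-420) = -338 - 6*(-1/420) = -338 + 1/70 = -23659/70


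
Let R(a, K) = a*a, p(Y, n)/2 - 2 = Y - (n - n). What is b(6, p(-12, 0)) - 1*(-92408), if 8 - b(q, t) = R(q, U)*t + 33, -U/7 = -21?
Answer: 93103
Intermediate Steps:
U = 147 (U = -7*(-21) = 147)
p(Y, n) = 4 + 2*Y (p(Y, n) = 4 + 2*(Y - (n - n)) = 4 + 2*(Y - 1*0) = 4 + 2*(Y + 0) = 4 + 2*Y)
R(a, K) = a²
b(q, t) = -25 - t*q² (b(q, t) = 8 - (q²*t + 33) = 8 - (t*q² + 33) = 8 - (33 + t*q²) = 8 + (-33 - t*q²) = -25 - t*q²)
b(6, p(-12, 0)) - 1*(-92408) = (-25 - 1*(4 + 2*(-12))*6²) - 1*(-92408) = (-25 - 1*(4 - 24)*36) + 92408 = (-25 - 1*(-20)*36) + 92408 = (-25 + 720) + 92408 = 695 + 92408 = 93103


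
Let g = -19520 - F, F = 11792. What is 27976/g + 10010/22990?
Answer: -19721/43054 ≈ -0.45805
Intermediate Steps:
g = -31312 (g = -19520 - 1*11792 = -19520 - 11792 = -31312)
27976/g + 10010/22990 = 27976/(-31312) + 10010/22990 = 27976*(-1/31312) + 10010*(1/22990) = -3497/3914 + 91/209 = -19721/43054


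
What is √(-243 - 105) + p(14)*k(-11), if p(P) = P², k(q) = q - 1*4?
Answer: -2940 + 2*I*√87 ≈ -2940.0 + 18.655*I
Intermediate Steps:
k(q) = -4 + q (k(q) = q - 4 = -4 + q)
√(-243 - 105) + p(14)*k(-11) = √(-243 - 105) + 14²*(-4 - 11) = √(-348) + 196*(-15) = 2*I*√87 - 2940 = -2940 + 2*I*√87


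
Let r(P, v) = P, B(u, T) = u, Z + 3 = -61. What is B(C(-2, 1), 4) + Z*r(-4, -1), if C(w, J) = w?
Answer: 254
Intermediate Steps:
Z = -64 (Z = -3 - 61 = -64)
B(C(-2, 1), 4) + Z*r(-4, -1) = -2 - 64*(-4) = -2 + 256 = 254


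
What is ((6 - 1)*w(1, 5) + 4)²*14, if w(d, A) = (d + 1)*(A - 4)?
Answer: 2744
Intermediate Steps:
w(d, A) = (1 + d)*(-4 + A)
((6 - 1)*w(1, 5) + 4)²*14 = ((6 - 1)*(-4 + 5 - 4*1 + 5*1) + 4)²*14 = (5*(-4 + 5 - 4 + 5) + 4)²*14 = (5*2 + 4)²*14 = (10 + 4)²*14 = 14²*14 = 196*14 = 2744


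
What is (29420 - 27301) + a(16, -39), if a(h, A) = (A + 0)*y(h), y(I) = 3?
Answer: 2002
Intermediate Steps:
a(h, A) = 3*A (a(h, A) = (A + 0)*3 = A*3 = 3*A)
(29420 - 27301) + a(16, -39) = (29420 - 27301) + 3*(-39) = 2119 - 117 = 2002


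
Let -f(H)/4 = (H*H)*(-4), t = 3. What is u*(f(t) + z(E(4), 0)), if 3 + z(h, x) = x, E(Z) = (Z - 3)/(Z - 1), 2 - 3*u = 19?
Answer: -799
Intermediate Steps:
f(H) = 16*H**2 (f(H) = -4*H*H*(-4) = -4*H**2*(-4) = -(-16)*H**2 = 16*H**2)
u = -17/3 (u = 2/3 - 1/3*19 = 2/3 - 19/3 = -17/3 ≈ -5.6667)
E(Z) = (-3 + Z)/(-1 + Z)
z(h, x) = -3 + x
u*(f(t) + z(E(4), 0)) = -17*(16*3**2 + (-3 + 0))/3 = -17*(16*9 - 3)/3 = -17*(144 - 3)/3 = -17/3*141 = -799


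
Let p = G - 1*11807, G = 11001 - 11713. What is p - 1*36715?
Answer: -49234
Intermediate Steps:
G = -712
p = -12519 (p = -712 - 1*11807 = -712 - 11807 = -12519)
p - 1*36715 = -12519 - 1*36715 = -12519 - 36715 = -49234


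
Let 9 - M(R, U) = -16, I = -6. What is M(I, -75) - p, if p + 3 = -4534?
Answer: 4562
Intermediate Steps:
M(R, U) = 25 (M(R, U) = 9 - 1*(-16) = 9 + 16 = 25)
p = -4537 (p = -3 - 4534 = -4537)
M(I, -75) - p = 25 - 1*(-4537) = 25 + 4537 = 4562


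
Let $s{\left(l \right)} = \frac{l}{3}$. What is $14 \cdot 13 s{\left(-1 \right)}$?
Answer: $- \frac{182}{3} \approx -60.667$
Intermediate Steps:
$s{\left(l \right)} = \frac{l}{3}$ ($s{\left(l \right)} = l \frac{1}{3} = \frac{l}{3}$)
$14 \cdot 13 s{\left(-1 \right)} = 14 \cdot 13 \cdot \frac{1}{3} \left(-1\right) = 182 \left(- \frac{1}{3}\right) = - \frac{182}{3}$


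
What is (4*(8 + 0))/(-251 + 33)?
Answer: -16/109 ≈ -0.14679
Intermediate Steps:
(4*(8 + 0))/(-251 + 33) = (4*8)/(-218) = 32*(-1/218) = -16/109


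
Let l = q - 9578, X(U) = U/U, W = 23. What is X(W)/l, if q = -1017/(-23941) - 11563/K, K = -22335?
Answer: -534722235/5121270022352 ≈ -0.00010441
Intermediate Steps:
q = 299544478/534722235 (q = -1017/(-23941) - 11563/(-22335) = -1017*(-1/23941) - 11563*(-1/22335) = 1017/23941 + 11563/22335 = 299544478/534722235 ≈ 0.56019)
X(U) = 1
l = -5121270022352/534722235 (l = 299544478/534722235 - 9578 = -5121270022352/534722235 ≈ -9577.4)
X(W)/l = 1/(-5121270022352/534722235) = 1*(-534722235/5121270022352) = -534722235/5121270022352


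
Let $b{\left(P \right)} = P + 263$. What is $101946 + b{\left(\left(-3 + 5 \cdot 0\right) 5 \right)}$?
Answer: $102194$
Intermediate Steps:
$b{\left(P \right)} = 263 + P$
$101946 + b{\left(\left(-3 + 5 \cdot 0\right) 5 \right)} = 101946 + \left(263 + \left(-3 + 5 \cdot 0\right) 5\right) = 101946 + \left(263 + \left(-3 + 0\right) 5\right) = 101946 + \left(263 - 15\right) = 101946 + 248 = 102194$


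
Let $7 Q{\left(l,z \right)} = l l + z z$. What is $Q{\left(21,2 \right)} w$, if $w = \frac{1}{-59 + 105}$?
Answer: $\frac{445}{322} \approx 1.382$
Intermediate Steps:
$Q{\left(l,z \right)} = \frac{l^{2}}{7} + \frac{z^{2}}{7}$ ($Q{\left(l,z \right)} = \frac{l l + z z}{7} = \frac{l^{2} + z^{2}}{7} = \frac{l^{2}}{7} + \frac{z^{2}}{7}$)
$w = \frac{1}{46} \approx 0.021739$
$Q{\left(21,2 \right)} w = \left(\frac{21^{2}}{7} + \frac{2^{2}}{7}\right) \frac{1}{46} = \left(\frac{1}{7} \cdot 441 + \frac{1}{7} \cdot 4\right) \frac{1}{46} = \left(63 + \frac{4}{7}\right) \frac{1}{46} = \frac{445}{7} \cdot \frac{1}{46} = \frac{445}{322}$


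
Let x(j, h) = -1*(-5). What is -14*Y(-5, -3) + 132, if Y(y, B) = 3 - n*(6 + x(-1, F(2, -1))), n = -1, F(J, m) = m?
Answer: -64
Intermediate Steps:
x(j, h) = 5
Y(y, B) = 14 (Y(y, B) = 3 - (-1)*(6 + 5) = 3 - (-1)*11 = 3 - 1*(-11) = 3 + 11 = 14)
-14*Y(-5, -3) + 132 = -14*14 + 132 = -196 + 132 = -64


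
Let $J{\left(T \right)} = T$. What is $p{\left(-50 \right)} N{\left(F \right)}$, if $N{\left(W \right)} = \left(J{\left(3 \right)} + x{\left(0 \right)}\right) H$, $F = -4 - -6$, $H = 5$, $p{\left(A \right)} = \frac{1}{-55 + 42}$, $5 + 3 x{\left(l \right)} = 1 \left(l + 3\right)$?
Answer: $- \frac{35}{39} \approx -0.89744$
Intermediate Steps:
$x{\left(l \right)} = - \frac{2}{3} + \frac{l}{3}$ ($x{\left(l \right)} = - \frac{5}{3} + \frac{1 \left(l + 3\right)}{3} = - \frac{5}{3} + \frac{1 \left(3 + l\right)}{3} = - \frac{5}{3} + \frac{3 + l}{3} = - \frac{5}{3} + \left(1 + \frac{l}{3}\right) = - \frac{2}{3} + \frac{l}{3}$)
$p{\left(A \right)} = - \frac{1}{13}$ ($p{\left(A \right)} = \frac{1}{-13} = - \frac{1}{13}$)
$F = 2$ ($F = -4 + 6 = 2$)
$N{\left(W \right)} = \frac{35}{3}$ ($N{\left(W \right)} = \left(3 + \left(- \frac{2}{3} + \frac{1}{3} \cdot 0\right)\right) 5 = \left(3 + \left(- \frac{2}{3} + 0\right)\right) 5 = \left(3 - \frac{2}{3}\right) 5 = \frac{7}{3} \cdot 5 = \frac{35}{3}$)
$p{\left(-50 \right)} N{\left(F \right)} = \left(- \frac{1}{13}\right) \frac{35}{3} = - \frac{35}{39}$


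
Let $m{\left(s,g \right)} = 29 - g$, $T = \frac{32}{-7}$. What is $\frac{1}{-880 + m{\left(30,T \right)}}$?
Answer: $- \frac{7}{5925} \approx -0.0011814$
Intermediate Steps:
$T = - \frac{32}{7}$ ($T = 32 \left(- \frac{1}{7}\right) = - \frac{32}{7} \approx -4.5714$)
$\frac{1}{-880 + m{\left(30,T \right)}} = \frac{1}{-880 + \left(29 - - \frac{32}{7}\right)} = \frac{1}{-880 + \left(29 + \frac{32}{7}\right)} = \frac{1}{-880 + \frac{235}{7}} = \frac{1}{- \frac{5925}{7}} = - \frac{7}{5925}$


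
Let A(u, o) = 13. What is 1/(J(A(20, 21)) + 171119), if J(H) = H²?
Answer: 1/171288 ≈ 5.8381e-6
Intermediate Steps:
1/(J(A(20, 21)) + 171119) = 1/(13² + 171119) = 1/(169 + 171119) = 1/171288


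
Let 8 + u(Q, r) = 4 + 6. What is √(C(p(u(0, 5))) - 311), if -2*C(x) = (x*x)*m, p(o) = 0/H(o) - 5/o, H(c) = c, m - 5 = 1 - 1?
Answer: I*√5226/4 ≈ 18.073*I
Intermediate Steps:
u(Q, r) = 2 (u(Q, r) = -8 + (4 + 6) = -8 + 10 = 2)
m = 5 (m = 5 + (1 - 1) = 5 + 0 = 5)
p(o) = -5/o (p(o) = 0/o - 5/o = 0 - 5/o = -5/o)
C(x) = -5*x²/2 (C(x) = -x*x*5/2 = -x²*5/2 = -5*x²/2)
√(C(p(u(0, 5))) - 311) = √(-5*(-5/2)²/2 - 311) = √(-5/2*25/4 - 311) = √(-125/8 - 311) = √(-2613/8) = I*√5226/4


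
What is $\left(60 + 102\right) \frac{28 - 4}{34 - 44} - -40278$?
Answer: $\frac{199446}{5} \approx 39889.0$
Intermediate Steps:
$\left(60 + 102\right) \frac{28 - 4}{34 - 44} - -40278 = 162 \frac{24}{-10} + 40278 = 162 \cdot 24 \left(- \frac{1}{10}\right) + 40278 = 162 \left(- \frac{12}{5}\right) + 40278 = - \frac{1944}{5} + 40278 = \frac{199446}{5}$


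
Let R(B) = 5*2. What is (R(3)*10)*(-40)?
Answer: -4000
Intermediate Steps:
R(B) = 10
(R(3)*10)*(-40) = (10*10)*(-40) = 100*(-40) = -4000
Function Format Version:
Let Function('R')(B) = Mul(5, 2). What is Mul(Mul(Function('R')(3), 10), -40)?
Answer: -4000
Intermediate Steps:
Function('R')(B) = 10
Mul(Mul(Function('R')(3), 10), -40) = Mul(Mul(10, 10), -40) = Mul(100, -40) = -4000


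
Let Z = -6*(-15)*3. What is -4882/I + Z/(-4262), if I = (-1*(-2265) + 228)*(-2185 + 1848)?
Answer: -103015493/1790340471 ≈ -0.057540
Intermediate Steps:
Z = 270 (Z = 90*3 = 270)
I = -840141 (I = (2265 + 228)*(-337) = 2493*(-337) = -840141)
-4882/I + Z/(-4262) = -4882/(-840141) + 270/(-4262) = -4882*(-1/840141) + 270*(-1/4262) = 4882/840141 - 135/2131 = -103015493/1790340471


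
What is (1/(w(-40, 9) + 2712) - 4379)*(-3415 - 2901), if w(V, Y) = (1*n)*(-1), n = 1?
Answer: 74980191888/2711 ≈ 2.7658e+7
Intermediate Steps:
w(V, Y) = -1 (w(V, Y) = (1*1)*(-1) = 1*(-1) = -1)
(1/(w(-40, 9) + 2712) - 4379)*(-3415 - 2901) = (1/(-1 + 2712) - 4379)*(-3415 - 2901) = (1/2711 - 4379)*(-6316) = -11871468/2711*(-6316) = 74980191888/2711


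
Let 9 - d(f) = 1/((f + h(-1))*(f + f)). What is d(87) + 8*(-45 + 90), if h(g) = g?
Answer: 5521715/14964 ≈ 369.00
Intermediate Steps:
d(f) = 9 - 1/(2*f*(-1 + f)) (d(f) = 9 - 1/((f - 1)*(f + f)) = 9 - 1/((-1 + f)*(2*f)) = 9 - 1/(2*f)/(-1 + f) = 9 - 1/(2*f*(-1 + f)))
d(87) + 8*(-45 + 90) = (1/2)*(-1 - 18*87 + 18*87**2)/(87*(-1 + 87)) + 8*(-45 + 90) = (1/2)*(1/87)*(-1 - 1566 + 18*7569)/86 + 8*45 = (1/2)*(1/87)*(1/86)*(-1 - 1566 + 136242) + 360 = (1/2)*(1/87)*(1/86)*134675 + 360 = 134675/14964 + 360 = 5521715/14964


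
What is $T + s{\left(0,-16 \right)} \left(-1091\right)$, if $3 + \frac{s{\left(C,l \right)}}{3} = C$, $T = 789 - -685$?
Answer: $11293$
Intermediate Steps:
$T = 1474$ ($T = 789 + 685 = 1474$)
$s{\left(C,l \right)} = -9 + 3 C$
$T + s{\left(0,-16 \right)} \left(-1091\right) = 1474 + \left(-9 + 3 \cdot 0\right) \left(-1091\right) = 1474 + \left(-9 + 0\right) \left(-1091\right) = 1474 - -9819 = 1474 + 9819 = 11293$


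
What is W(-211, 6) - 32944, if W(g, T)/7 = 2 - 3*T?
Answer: -33056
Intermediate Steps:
W(g, T) = 14 - 21*T (W(g, T) = 7*(2 - 3*T) = 14 - 21*T)
W(-211, 6) - 32944 = (14 - 21*6) - 32944 = (14 - 126) - 32944 = -112 - 32944 = -33056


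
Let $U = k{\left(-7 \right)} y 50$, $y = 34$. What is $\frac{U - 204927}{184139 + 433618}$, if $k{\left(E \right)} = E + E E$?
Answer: $- \frac{44509}{205919} \approx -0.21615$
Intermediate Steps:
$k{\left(E \right)} = E + E^{2}$
$U = 71400$ ($U = - 7 \left(1 - 7\right) 34 \cdot 50 = \left(-7\right) \left(-6\right) 34 \cdot 50 = 42 \cdot 34 \cdot 50 = 1428 \cdot 50 = 71400$)
$\frac{U - 204927}{184139 + 433618} = \frac{71400 - 204927}{184139 + 433618} = - \frac{133527}{617757} = \left(-133527\right) \frac{1}{617757} = - \frac{44509}{205919}$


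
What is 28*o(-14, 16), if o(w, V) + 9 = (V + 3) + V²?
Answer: 7448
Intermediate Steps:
o(w, V) = -6 + V + V² (o(w, V) = -9 + ((V + 3) + V²) = -9 + ((3 + V) + V²) = -9 + (3 + V + V²) = -6 + V + V²)
28*o(-14, 16) = 28*(-6 + 16 + 16²) = 28*(-6 + 16 + 256) = 28*266 = 7448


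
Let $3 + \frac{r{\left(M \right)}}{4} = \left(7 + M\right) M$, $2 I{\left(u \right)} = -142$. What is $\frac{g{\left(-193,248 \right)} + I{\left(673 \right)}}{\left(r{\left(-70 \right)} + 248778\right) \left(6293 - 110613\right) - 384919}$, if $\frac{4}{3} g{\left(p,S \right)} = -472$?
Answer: $\frac{425}{27791858839} \approx 1.5292 \cdot 10^{-8}$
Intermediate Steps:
$I{\left(u \right)} = -71$ ($I{\left(u \right)} = \frac{1}{2} \left(-142\right) = -71$)
$r{\left(M \right)} = -12 + 4 M \left(7 + M\right)$ ($r{\left(M \right)} = -12 + 4 \left(7 + M\right) M = -12 + 4 M \left(7 + M\right)$)
$g{\left(p,S \right)} = -354$ ($g{\left(p,S \right)} = \frac{3}{4} \left(-472\right) = -354$)
$\frac{g{\left(-193,248 \right)} + I{\left(673 \right)}}{\left(r{\left(-70 \right)} + 248778\right) \left(6293 - 110613\right) - 384919} = \frac{-354 - 71}{\left(\left(-12 + 4 \left(-70\right)^{2} + 28 \left(-70\right)\right) + 248778\right) \left(6293 - 110613\right) - 384919} = - \frac{425}{\left(\left(-12 + 4 \cdot 4900 - 1960\right) + 248778\right) \left(-104320\right) - 384919} = - \frac{425}{\left(\left(-12 + 19600 - 1960\right) + 248778\right) \left(-104320\right) - 384919} = - \frac{425}{\left(17628 + 248778\right) \left(-104320\right) - 384919} = - \frac{425}{266406 \left(-104320\right) - 384919} = - \frac{425}{-27791473920 - 384919} = - \frac{425}{-27791858839} = \left(-425\right) \left(- \frac{1}{27791858839}\right) = \frac{425}{27791858839}$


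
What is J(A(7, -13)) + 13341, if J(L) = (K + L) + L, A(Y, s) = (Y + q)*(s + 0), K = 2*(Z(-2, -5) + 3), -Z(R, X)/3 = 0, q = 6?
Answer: 13009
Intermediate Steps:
Z(R, X) = 0 (Z(R, X) = -3*0 = 0)
K = 6 (K = 2*(0 + 3) = 2*3 = 6)
A(Y, s) = s*(6 + Y) (A(Y, s) = (Y + 6)*(s + 0) = (6 + Y)*s = s*(6 + Y))
J(L) = 6 + 2*L (J(L) = (6 + L) + L = 6 + 2*L)
J(A(7, -13)) + 13341 = (6 + 2*(-13*(6 + 7))) + 13341 = (6 + 2*(-13*13)) + 13341 = (6 + 2*(-169)) + 13341 = (6 - 338) + 13341 = -332 + 13341 = 13009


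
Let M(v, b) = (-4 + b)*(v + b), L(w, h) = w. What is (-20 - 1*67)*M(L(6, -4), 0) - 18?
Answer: 2070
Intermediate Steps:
M(v, b) = (-4 + b)*(b + v)
(-20 - 1*67)*M(L(6, -4), 0) - 18 = (-20 - 1*67)*(0**2 - 4*0 - 4*6 + 0*6) - 18 = (-20 - 67)*(0 + 0 - 24 + 0) - 18 = -87*(-24) - 18 = 2088 - 18 = 2070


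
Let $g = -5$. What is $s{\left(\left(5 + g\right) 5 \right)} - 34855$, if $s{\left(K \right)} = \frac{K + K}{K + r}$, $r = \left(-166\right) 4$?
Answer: $-34855$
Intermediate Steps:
$r = -664$
$s{\left(K \right)} = \frac{2 K}{-664 + K}$ ($s{\left(K \right)} = \frac{K + K}{K - 664} = \frac{2 K}{-664 + K}$)
$s{\left(\left(5 + g\right) 5 \right)} - 34855 = \frac{2 \left(5 - 5\right) 5}{-664 + \left(5 - 5\right) 5} - 34855 = \frac{2 \cdot 0 \cdot 5}{-664 + 0 \cdot 5} - 34855 = 2 \cdot 0 \frac{1}{-664 + 0} - 34855 = 2 \cdot 0 \frac{1}{-664} - 34855 = 2 \cdot 0 \left(- \frac{1}{664}\right) - 34855 = 0 - 34855 = -34855$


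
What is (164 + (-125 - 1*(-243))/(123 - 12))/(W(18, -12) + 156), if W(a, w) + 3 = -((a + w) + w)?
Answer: 18322/17649 ≈ 1.0381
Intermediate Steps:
W(a, w) = -3 - a - 2*w (W(a, w) = -3 - ((a + w) + w) = -3 - (a + 2*w) = -3 + (-a - 2*w) = -3 - a - 2*w)
(164 + (-125 - 1*(-243))/(123 - 12))/(W(18, -12) + 156) = (164 + (-125 - 1*(-243))/(123 - 12))/((-3 - 1*18 - 2*(-12)) + 156) = (164 + (-125 + 243)/111)/((-3 - 18 + 24) + 156) = (164 + 118*(1/111))/(3 + 156) = (164 + 118/111)/159 = (18322/111)*(1/159) = 18322/17649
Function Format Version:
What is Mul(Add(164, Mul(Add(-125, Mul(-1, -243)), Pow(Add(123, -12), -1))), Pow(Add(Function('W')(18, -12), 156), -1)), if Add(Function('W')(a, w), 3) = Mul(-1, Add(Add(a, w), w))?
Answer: Rational(18322, 17649) ≈ 1.0381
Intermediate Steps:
Function('W')(a, w) = Add(-3, Mul(-1, a), Mul(-2, w)) (Function('W')(a, w) = Add(-3, Mul(-1, Add(Add(a, w), w))) = Add(-3, Mul(-1, Add(a, Mul(2, w)))) = Add(-3, Add(Mul(-1, a), Mul(-2, w))) = Add(-3, Mul(-1, a), Mul(-2, w)))
Mul(Add(164, Mul(Add(-125, Mul(-1, -243)), Pow(Add(123, -12), -1))), Pow(Add(Function('W')(18, -12), 156), -1)) = Mul(Add(164, Mul(Add(-125, Mul(-1, -243)), Pow(Add(123, -12), -1))), Pow(Add(Add(-3, Mul(-1, 18), Mul(-2, -12)), 156), -1)) = Mul(Add(164, Mul(Add(-125, 243), Pow(111, -1))), Pow(Add(Add(-3, -18, 24), 156), -1)) = Mul(Add(164, Mul(118, Rational(1, 111))), Pow(Add(3, 156), -1)) = Mul(Add(164, Rational(118, 111)), Pow(159, -1)) = Mul(Rational(18322, 111), Rational(1, 159)) = Rational(18322, 17649)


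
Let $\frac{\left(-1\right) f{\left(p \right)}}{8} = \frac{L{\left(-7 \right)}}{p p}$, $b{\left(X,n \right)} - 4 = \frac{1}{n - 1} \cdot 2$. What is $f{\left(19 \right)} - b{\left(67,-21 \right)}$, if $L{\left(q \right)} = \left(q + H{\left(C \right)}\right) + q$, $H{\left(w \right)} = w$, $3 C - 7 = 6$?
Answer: $- \frac{44017}{11913} \approx -3.6949$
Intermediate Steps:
$C = \frac{13}{3}$ ($C = \frac{7}{3} + \frac{1}{3} \cdot 6 = \frac{7}{3} + 2 = \frac{13}{3} \approx 4.3333$)
$L{\left(q \right)} = \frac{13}{3} + 2 q$ ($L{\left(q \right)} = \left(q + \frac{13}{3}\right) + q = \left(\frac{13}{3} + q\right) + q = \frac{13}{3} + 2 q$)
$b{\left(X,n \right)} = 4 + \frac{2}{-1 + n}$ ($b{\left(X,n \right)} = 4 + \frac{1}{n - 1} \cdot 2 = 4 + \frac{1}{-1 + n} 2 = 4 + \frac{2}{-1 + n}$)
$f{\left(p \right)} = \frac{232}{3 p^{2}}$ ($f{\left(p \right)} = - 8 \frac{\frac{13}{3} + 2 \left(-7\right)}{p p} = - 8 \frac{\frac{13}{3} - 14}{p^{2}} = - 8 \left(- \frac{29}{3 p^{2}}\right) = \frac{232}{3 p^{2}}$)
$f{\left(19 \right)} - b{\left(67,-21 \right)} = \frac{232}{3 \cdot 361} - \frac{2 \left(-1 + 2 \left(-21\right)\right)}{-1 - 21} = \frac{232}{3} \cdot \frac{1}{361} - \frac{2 \left(-1 - 42\right)}{-22} = \frac{232}{1083} - 2 \left(- \frac{1}{22}\right) \left(-43\right) = \frac{232}{1083} - \frac{43}{11} = - \frac{44017}{11913}$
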